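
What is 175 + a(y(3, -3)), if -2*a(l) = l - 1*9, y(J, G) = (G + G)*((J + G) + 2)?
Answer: 371/2 ≈ 185.50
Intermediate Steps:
y(J, G) = 2*G*(2 + G + J) (y(J, G) = (2*G)*((G + J) + 2) = (2*G)*(2 + G + J) = 2*G*(2 + G + J))
a(l) = 9/2 - l/2 (a(l) = -(l - 1*9)/2 = -(l - 9)/2 = -(-9 + l)/2 = 9/2 - l/2)
175 + a(y(3, -3)) = 175 + (9/2 - (-3)*(2 - 3 + 3)) = 175 + (9/2 - (-3)*2) = 175 + (9/2 - 1/2*(-12)) = 175 + (9/2 + 6) = 175 + 21/2 = 371/2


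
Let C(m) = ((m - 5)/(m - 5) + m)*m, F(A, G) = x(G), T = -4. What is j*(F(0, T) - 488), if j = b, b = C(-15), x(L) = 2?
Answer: -102060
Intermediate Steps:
F(A, G) = 2
C(m) = m*(1 + m) (C(m) = ((-5 + m)/(-5 + m) + m)*m = (1 + m)*m = m*(1 + m))
b = 210 (b = -15*(1 - 15) = -15*(-14) = 210)
j = 210
j*(F(0, T) - 488) = 210*(2 - 488) = 210*(-486) = -102060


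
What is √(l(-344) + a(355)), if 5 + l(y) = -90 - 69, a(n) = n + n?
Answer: √546 ≈ 23.367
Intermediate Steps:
a(n) = 2*n
l(y) = -164 (l(y) = -5 + (-90 - 69) = -5 - 159 = -164)
√(l(-344) + a(355)) = √(-164 + 2*355) = √(-164 + 710) = √546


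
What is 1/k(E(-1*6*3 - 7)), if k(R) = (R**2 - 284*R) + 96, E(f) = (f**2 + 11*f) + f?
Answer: 1/13421 ≈ 7.4510e-5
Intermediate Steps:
E(f) = f**2 + 12*f
k(R) = 96 + R**2 - 284*R
1/k(E(-1*6*3 - 7)) = 1/(96 + ((-1*6*3 - 7)*(12 + (-1*6*3 - 7)))**2 - 284*(-1*6*3 - 7)*(12 + (-1*6*3 - 7))) = 1/(96 + ((-6*3 - 7)*(12 + (-6*3 - 7)))**2 - 284*(-6*3 - 7)*(12 + (-6*3 - 7))) = 1/(96 + ((-18 - 7)*(12 + (-18 - 7)))**2 - 284*(-18 - 7)*(12 + (-18 - 7))) = 1/(96 + (-25*(12 - 25))**2 - (-7100)*(12 - 25)) = 1/(96 + (-25*(-13))**2 - (-7100)*(-13)) = 1/(96 + 325**2 - 284*325) = 1/(96 + 105625 - 92300) = 1/13421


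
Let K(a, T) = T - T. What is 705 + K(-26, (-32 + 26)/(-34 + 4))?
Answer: 705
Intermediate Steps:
K(a, T) = 0
705 + K(-26, (-32 + 26)/(-34 + 4)) = 705 + 0 = 705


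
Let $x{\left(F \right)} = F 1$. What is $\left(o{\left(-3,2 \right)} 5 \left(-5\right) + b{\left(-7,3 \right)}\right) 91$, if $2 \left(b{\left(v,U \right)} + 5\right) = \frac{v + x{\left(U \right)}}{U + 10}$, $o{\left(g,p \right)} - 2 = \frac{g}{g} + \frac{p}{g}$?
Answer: $- \frac{17332}{3} \approx -5777.3$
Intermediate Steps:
$x{\left(F \right)} = F$
$o{\left(g,p \right)} = 3 + \frac{p}{g}$ ($o{\left(g,p \right)} = 2 + \left(\frac{g}{g} + \frac{p}{g}\right) = 2 + \left(1 + \frac{p}{g}\right) = 3 + \frac{p}{g}$)
$b{\left(v,U \right)} = -5 + \frac{U + v}{2 \left(10 + U\right)}$ ($b{\left(v,U \right)} = -5 + \frac{\left(v + U\right) \frac{1}{U + 10}}{2} = -5 + \frac{\left(U + v\right) \frac{1}{10 + U}}{2} = -5 + \frac{\frac{1}{10 + U} \left(U + v\right)}{2} = -5 + \frac{U + v}{2 \left(10 + U\right)}$)
$\left(o{\left(-3,2 \right)} 5 \left(-5\right) + b{\left(-7,3 \right)}\right) 91 = \left(\left(3 + \frac{2}{-3}\right) 5 \left(-5\right) + \frac{-100 - 7 - 27}{2 \left(10 + 3\right)}\right) 91 = \left(\left(3 + 2 \left(- \frac{1}{3}\right)\right) 5 \left(-5\right) + \frac{-100 - 7 - 27}{2 \cdot 13}\right) 91 = \left(\left(3 - \frac{2}{3}\right) 5 \left(-5\right) + \frac{1}{2} \cdot \frac{1}{13} \left(-134\right)\right) 91 = \left(\frac{7}{3} \cdot 5 \left(-5\right) - \frac{67}{13}\right) 91 = \left(\frac{35}{3} \left(-5\right) - \frac{67}{13}\right) 91 = \left(- \frac{175}{3} - \frac{67}{13}\right) 91 = \left(- \frac{2476}{39}\right) 91 = - \frac{17332}{3}$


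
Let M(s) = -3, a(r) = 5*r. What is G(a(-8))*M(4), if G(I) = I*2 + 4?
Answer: 228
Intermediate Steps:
G(I) = 4 + 2*I (G(I) = 2*I + 4 = 4 + 2*I)
G(a(-8))*M(4) = (4 + 2*(5*(-8)))*(-3) = (4 + 2*(-40))*(-3) = (4 - 80)*(-3) = -76*(-3) = 228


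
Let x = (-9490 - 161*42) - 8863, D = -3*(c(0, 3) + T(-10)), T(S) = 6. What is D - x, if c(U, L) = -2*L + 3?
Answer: 25106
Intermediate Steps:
c(U, L) = 3 - 2*L
D = -9 (D = -3*((3 - 2*3) + 6) = -3*((3 - 6) + 6) = -3*(-3 + 6) = -3*3 = -9)
x = -25115 (x = (-9490 - 6762) - 8863 = -16252 - 8863 = -25115)
D - x = -9 - 1*(-25115) = -9 + 25115 = 25106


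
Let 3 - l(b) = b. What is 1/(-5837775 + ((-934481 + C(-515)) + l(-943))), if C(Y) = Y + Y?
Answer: -1/6772340 ≈ -1.4766e-7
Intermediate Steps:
C(Y) = 2*Y
l(b) = 3 - b
1/(-5837775 + ((-934481 + C(-515)) + l(-943))) = 1/(-5837775 + ((-934481 + 2*(-515)) + (3 - 1*(-943)))) = 1/(-5837775 + ((-934481 - 1030) + (3 + 943))) = 1/(-5837775 + (-935511 + 946)) = 1/(-5837775 - 934565) = 1/(-6772340) = -1/6772340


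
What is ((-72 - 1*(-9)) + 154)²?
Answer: 8281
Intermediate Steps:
((-72 - 1*(-9)) + 154)² = ((-72 + 9) + 154)² = (-63 + 154)² = 91² = 8281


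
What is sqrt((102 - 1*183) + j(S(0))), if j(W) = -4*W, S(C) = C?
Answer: 9*I ≈ 9.0*I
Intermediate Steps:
sqrt((102 - 1*183) + j(S(0))) = sqrt((102 - 1*183) - 4*0) = sqrt((102 - 183) + 0) = sqrt(-81 + 0) = sqrt(-81) = 9*I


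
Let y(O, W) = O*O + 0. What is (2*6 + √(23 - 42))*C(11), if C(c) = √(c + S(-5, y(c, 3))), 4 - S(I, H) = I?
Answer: 2*√5*(12 + I*√19) ≈ 53.666 + 19.494*I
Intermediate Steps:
y(O, W) = O² (y(O, W) = O² + 0 = O²)
S(I, H) = 4 - I
C(c) = √(9 + c) (C(c) = √(c + (4 - 1*(-5))) = √(c + (4 + 5)) = √(c + 9) = √(9 + c))
(2*6 + √(23 - 42))*C(11) = (2*6 + √(23 - 42))*√(9 + 11) = (12 + √(-19))*√20 = (12 + I*√19)*(2*√5) = 2*√5*(12 + I*√19)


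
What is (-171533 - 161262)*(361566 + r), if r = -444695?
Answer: 27664915555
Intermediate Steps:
(-171533 - 161262)*(361566 + r) = (-171533 - 161262)*(361566 - 444695) = -332795*(-83129) = 27664915555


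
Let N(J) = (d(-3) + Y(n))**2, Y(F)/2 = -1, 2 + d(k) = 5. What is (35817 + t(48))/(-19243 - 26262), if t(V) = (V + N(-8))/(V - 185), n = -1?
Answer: -981376/1246837 ≈ -0.78709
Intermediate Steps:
d(k) = 3 (d(k) = -2 + 5 = 3)
Y(F) = -2 (Y(F) = 2*(-1) = -2)
N(J) = 1 (N(J) = (3 - 2)**2 = 1**2 = 1)
t(V) = (1 + V)/(-185 + V) (t(V) = (V + 1)/(V - 185) = (1 + V)/(-185 + V))
(35817 + t(48))/(-19243 - 26262) = (35817 + (1 + 48)/(-185 + 48))/(-19243 - 26262) = (35817 + 49/(-137))/(-45505) = (35817 - 1/137*49)*(-1/45505) = (35817 - 49/137)*(-1/45505) = (4906880/137)*(-1/45505) = -981376/1246837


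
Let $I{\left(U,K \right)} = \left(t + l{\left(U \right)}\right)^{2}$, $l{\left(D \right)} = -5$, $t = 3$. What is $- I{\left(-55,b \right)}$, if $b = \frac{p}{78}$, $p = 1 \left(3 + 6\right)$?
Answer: $-4$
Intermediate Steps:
$p = 9$ ($p = 1 \cdot 9 = 9$)
$b = \frac{3}{26}$ ($b = \frac{9}{78} = 9 \cdot \frac{1}{78} = \frac{3}{26} \approx 0.11538$)
$I{\left(U,K \right)} = 4$ ($I{\left(U,K \right)} = \left(3 - 5\right)^{2} = \left(-2\right)^{2} = 4$)
$- I{\left(-55,b \right)} = \left(-1\right) 4 = -4$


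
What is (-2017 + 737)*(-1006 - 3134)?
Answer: 5299200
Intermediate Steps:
(-2017 + 737)*(-1006 - 3134) = -1280*(-4140) = 5299200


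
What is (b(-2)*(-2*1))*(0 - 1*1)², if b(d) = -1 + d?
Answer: 6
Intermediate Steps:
(b(-2)*(-2*1))*(0 - 1*1)² = ((-1 - 2)*(-2*1))*(0 - 1*1)² = (-3*(-2))*(0 - 1)² = 6*(-1)² = 6*1 = 6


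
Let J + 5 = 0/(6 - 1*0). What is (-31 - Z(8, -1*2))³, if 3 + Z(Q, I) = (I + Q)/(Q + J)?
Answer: -27000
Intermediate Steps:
J = -5 (J = -5 + 0/(6 - 1*0) = -5 + 0/(6 + 0) = -5 + 0/6 = -5 + 0*(⅙) = -5 + 0 = -5)
Z(Q, I) = -3 + (I + Q)/(-5 + Q) (Z(Q, I) = -3 + (I + Q)/(Q - 5) = -3 + (I + Q)/(-5 + Q))
(-31 - Z(8, -1*2))³ = (-31 - (15 - 1*2 - 2*8)/(-5 + 8))³ = (-31 - (15 - 2 - 16)/3)³ = (-31 - (-3)/3)³ = (-31 - 1*(-1))³ = (-31 + 1)³ = (-30)³ = -27000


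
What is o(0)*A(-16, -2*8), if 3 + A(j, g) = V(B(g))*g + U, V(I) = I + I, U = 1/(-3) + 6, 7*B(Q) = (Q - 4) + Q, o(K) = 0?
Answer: 0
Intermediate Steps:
B(Q) = -4/7 + 2*Q/7 (B(Q) = ((Q - 4) + Q)/7 = ((-4 + Q) + Q)/7 = (-4 + 2*Q)/7 = -4/7 + 2*Q/7)
U = 17/3 (U = -⅓ + 6 = 17/3 ≈ 5.6667)
V(I) = 2*I
A(j, g) = 8/3 + g*(-8/7 + 4*g/7) (A(j, g) = -3 + ((2*(-4/7 + 2*g/7))*g + 17/3) = -3 + ((-8/7 + 4*g/7)*g + 17/3) = -3 + (g*(-8/7 + 4*g/7) + 17/3) = -3 + (17/3 + g*(-8/7 + 4*g/7)) = 8/3 + g*(-8/7 + 4*g/7))
o(0)*A(-16, -2*8) = 0*(8/3 + 4*(-2*8)*(-2 - 2*8)/7) = 0*(8/3 + (4/7)*(-16)*(-2 - 16)) = 0*(8/3 + (4/7)*(-16)*(-18)) = 0*(8/3 + 1152/7) = 0*(3512/21) = 0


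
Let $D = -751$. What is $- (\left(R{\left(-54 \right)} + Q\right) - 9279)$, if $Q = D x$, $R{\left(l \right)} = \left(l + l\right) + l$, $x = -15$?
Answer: $-1824$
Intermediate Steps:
$R{\left(l \right)} = 3 l$ ($R{\left(l \right)} = 2 l + l = 3 l$)
$Q = 11265$ ($Q = \left(-751\right) \left(-15\right) = 11265$)
$- (\left(R{\left(-54 \right)} + Q\right) - 9279) = - (\left(3 \left(-54\right) + 11265\right) - 9279) = - (\left(-162 + 11265\right) - 9279) = - (11103 - 9279) = \left(-1\right) 1824 = -1824$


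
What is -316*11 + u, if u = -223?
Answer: -3699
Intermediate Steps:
-316*11 + u = -316*11 - 223 = -3476 - 223 = -3699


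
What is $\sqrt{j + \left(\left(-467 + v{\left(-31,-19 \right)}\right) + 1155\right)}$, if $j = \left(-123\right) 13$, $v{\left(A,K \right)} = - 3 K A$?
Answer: $i \sqrt{2678} \approx 51.749 i$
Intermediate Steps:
$v{\left(A,K \right)} = - 3 A K$
$j = -1599$
$\sqrt{j + \left(\left(-467 + v{\left(-31,-19 \right)}\right) + 1155\right)} = \sqrt{-1599 + \left(\left(-467 - \left(-93\right) \left(-19\right)\right) + 1155\right)} = \sqrt{-1599 + \left(\left(-467 - 1767\right) + 1155\right)} = \sqrt{-1599 + \left(-2234 + 1155\right)} = \sqrt{-1599 - 1079} = \sqrt{-2678} = i \sqrt{2678}$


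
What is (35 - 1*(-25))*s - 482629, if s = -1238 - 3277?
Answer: -753529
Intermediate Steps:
s = -4515
(35 - 1*(-25))*s - 482629 = (35 - 1*(-25))*(-4515) - 482629 = (35 + 25)*(-4515) - 482629 = 60*(-4515) - 482629 = -270900 - 482629 = -753529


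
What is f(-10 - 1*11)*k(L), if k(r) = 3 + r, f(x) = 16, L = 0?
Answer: 48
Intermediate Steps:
f(-10 - 1*11)*k(L) = 16*(3 + 0) = 16*3 = 48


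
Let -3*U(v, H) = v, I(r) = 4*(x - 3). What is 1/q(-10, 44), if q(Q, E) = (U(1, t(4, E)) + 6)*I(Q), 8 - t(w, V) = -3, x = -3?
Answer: -1/136 ≈ -0.0073529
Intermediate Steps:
t(w, V) = 11 (t(w, V) = 8 - 1*(-3) = 8 + 3 = 11)
I(r) = -24 (I(r) = 4*(-3 - 3) = 4*(-6) = -24)
U(v, H) = -v/3
q(Q, E) = -136 (q(Q, E) = (-⅓*1 + 6)*(-24) = (-⅓ + 6)*(-24) = (17/3)*(-24) = -136)
1/q(-10, 44) = 1/(-136) = -1/136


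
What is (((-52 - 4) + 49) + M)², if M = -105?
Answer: 12544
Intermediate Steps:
(((-52 - 4) + 49) + M)² = (((-52 - 4) + 49) - 105)² = ((-56 + 49) - 105)² = (-7 - 105)² = (-112)² = 12544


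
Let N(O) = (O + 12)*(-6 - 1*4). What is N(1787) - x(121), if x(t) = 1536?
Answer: -19526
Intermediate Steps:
N(O) = -120 - 10*O (N(O) = (12 + O)*(-6 - 4) = (12 + O)*(-10) = -120 - 10*O)
N(1787) - x(121) = (-120 - 10*1787) - 1*1536 = (-120 - 17870) - 1536 = -17990 - 1536 = -19526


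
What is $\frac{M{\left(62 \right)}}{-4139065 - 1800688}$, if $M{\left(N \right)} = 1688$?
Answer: $- \frac{1688}{5939753} \approx -0.00028419$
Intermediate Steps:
$\frac{M{\left(62 \right)}}{-4139065 - 1800688} = \frac{1688}{-4139065 - 1800688} = \frac{1688}{-5939753} = 1688 \left(- \frac{1}{5939753}\right) = - \frac{1688}{5939753}$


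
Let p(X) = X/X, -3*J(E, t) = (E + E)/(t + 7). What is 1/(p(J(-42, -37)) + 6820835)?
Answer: 1/6820836 ≈ 1.4661e-7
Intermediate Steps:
J(E, t) = -2*E/(3*(7 + t)) (J(E, t) = -(E + E)/(3*(t + 7)) = -2*E/(3*(7 + t)))
p(X) = 1
1/(p(J(-42, -37)) + 6820835) = 1/(1 + 6820835) = 1/6820836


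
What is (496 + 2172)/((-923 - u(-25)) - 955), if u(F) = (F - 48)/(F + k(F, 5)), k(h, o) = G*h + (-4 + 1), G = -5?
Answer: -258796/182093 ≈ -1.4212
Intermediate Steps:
k(h, o) = -3 - 5*h (k(h, o) = -5*h + (-4 + 1) = -5*h - 3 = -3 - 5*h)
u(F) = (-48 + F)/(-3 - 4*F) (u(F) = (F - 48)/(F + (-3 - 5*F)) = (-48 + F)/(-3 - 4*F))
(496 + 2172)/((-923 - u(-25)) - 955) = (496 + 2172)/((-923 - (48 - 1*(-25))/(3 + 4*(-25))) - 955) = 2668/((-923 - (48 + 25)/(3 - 100)) - 955) = 2668/((-923 - 73/(-97)) - 955) = 2668/((-923 - (-1)*73/97) - 955) = 2668/((-923 - 1*(-73/97)) - 955) = 2668/((-923 + 73/97) - 955) = 2668/(-89458/97 - 955) = 2668/(-182093/97) = 2668*(-97/182093) = -258796/182093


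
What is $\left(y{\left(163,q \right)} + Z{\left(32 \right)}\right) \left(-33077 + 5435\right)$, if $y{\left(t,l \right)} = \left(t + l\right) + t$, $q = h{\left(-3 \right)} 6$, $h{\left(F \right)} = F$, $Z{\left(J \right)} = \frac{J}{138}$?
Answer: $- \frac{195963352}{23} \approx -8.5201 \cdot 10^{6}$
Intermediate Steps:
$Z{\left(J \right)} = \frac{J}{138}$ ($Z{\left(J \right)} = J \frac{1}{138} = \frac{J}{138}$)
$q = -18$ ($q = \left(-3\right) 6 = -18$)
$y{\left(t,l \right)} = l + 2 t$ ($y{\left(t,l \right)} = \left(l + t\right) + t = l + 2 t$)
$\left(y{\left(163,q \right)} + Z{\left(32 \right)}\right) \left(-33077 + 5435\right) = \left(\left(-18 + 2 \cdot 163\right) + \frac{1}{138} \cdot 32\right) \left(-33077 + 5435\right) = \left(\left(-18 + 326\right) + \frac{16}{69}\right) \left(-27642\right) = \left(308 + \frac{16}{69}\right) \left(-27642\right) = \frac{21268}{69} \left(-27642\right) = - \frac{195963352}{23}$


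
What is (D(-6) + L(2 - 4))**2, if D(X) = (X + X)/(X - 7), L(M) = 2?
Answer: 1444/169 ≈ 8.5444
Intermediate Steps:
D(X) = 2*X/(-7 + X) (D(X) = (2*X)/(-7 + X) = 2*X/(-7 + X))
(D(-6) + L(2 - 4))**2 = (2*(-6)/(-7 - 6) + 2)**2 = (2*(-6)/(-13) + 2)**2 = (2*(-6)*(-1/13) + 2)**2 = (12/13 + 2)**2 = (38/13)**2 = 1444/169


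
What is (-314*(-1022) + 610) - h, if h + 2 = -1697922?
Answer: 2019442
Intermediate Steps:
h = -1697924 (h = -2 - 1697922 = -1697924)
(-314*(-1022) + 610) - h = (-314*(-1022) + 610) - 1*(-1697924) = (320908 + 610) + 1697924 = 321518 + 1697924 = 2019442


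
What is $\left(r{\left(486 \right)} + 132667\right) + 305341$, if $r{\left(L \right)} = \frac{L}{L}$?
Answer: $438009$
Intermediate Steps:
$r{\left(L \right)} = 1$
$\left(r{\left(486 \right)} + 132667\right) + 305341 = \left(1 + 132667\right) + 305341 = 132668 + 305341 = 438009$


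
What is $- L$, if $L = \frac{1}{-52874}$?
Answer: $\frac{1}{52874} \approx 1.8913 \cdot 10^{-5}$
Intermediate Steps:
$L = - \frac{1}{52874} \approx -1.8913 \cdot 10^{-5}$
$- L = \left(-1\right) \left(- \frac{1}{52874}\right) = \frac{1}{52874}$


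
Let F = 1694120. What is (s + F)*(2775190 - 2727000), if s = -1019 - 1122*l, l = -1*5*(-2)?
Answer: 81049845390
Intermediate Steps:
l = 10 (l = -5*(-2) = 10)
s = -12239 (s = -1019 - 1122*10 = -1019 - 11220 = -12239)
(s + F)*(2775190 - 2727000) = (-12239 + 1694120)*(2775190 - 2727000) = 1681881*48190 = 81049845390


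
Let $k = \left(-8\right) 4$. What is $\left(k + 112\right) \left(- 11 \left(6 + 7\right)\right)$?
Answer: $-11440$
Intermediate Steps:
$k = -32$
$\left(k + 112\right) \left(- 11 \left(6 + 7\right)\right) = \left(-32 + 112\right) \left(- 11 \left(6 + 7\right)\right) = 80 \left(\left(-11\right) 13\right) = 80 \left(-143\right) = -11440$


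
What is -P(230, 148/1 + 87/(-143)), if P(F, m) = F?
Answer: -230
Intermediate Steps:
-P(230, 148/1 + 87/(-143)) = -1*230 = -230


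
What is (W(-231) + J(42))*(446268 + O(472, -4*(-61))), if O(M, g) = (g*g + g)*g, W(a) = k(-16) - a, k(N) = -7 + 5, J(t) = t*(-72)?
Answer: -42016083460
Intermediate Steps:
J(t) = -72*t
k(N) = -2
W(a) = -2 - a
O(M, g) = g*(g + g²) (O(M, g) = (g² + g)*g = (g + g²)*g = g*(g + g²))
(W(-231) + J(42))*(446268 + O(472, -4*(-61))) = ((-2 - 1*(-231)) - 72*42)*(446268 + (-4*(-61))²*(1 - 4*(-61))) = ((-2 + 231) - 3024)*(446268 + 244²*(1 + 244)) = (229 - 3024)*(446268 + 59536*245) = -2795*(446268 + 14586320) = -2795*15032588 = -42016083460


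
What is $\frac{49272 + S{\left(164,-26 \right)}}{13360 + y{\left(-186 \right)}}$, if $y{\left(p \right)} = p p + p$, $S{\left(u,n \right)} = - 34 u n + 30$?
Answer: $\frac{97139}{23885} \approx 4.0669$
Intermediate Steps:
$S{\left(u,n \right)} = 30 - 34 n u$ ($S{\left(u,n \right)} = - 34 n u + 30 = 30 - 34 n u$)
$y{\left(p \right)} = p + p^{2}$ ($y{\left(p \right)} = p^{2} + p = p + p^{2}$)
$\frac{49272 + S{\left(164,-26 \right)}}{13360 + y{\left(-186 \right)}} = \frac{49272 - \left(-30 - 144976\right)}{13360 - 186 \left(1 - 186\right)} = \frac{49272 + \left(30 + 144976\right)}{13360 - -34410} = \frac{49272 + 145006}{13360 + 34410} = \frac{194278}{47770} = 194278 \cdot \frac{1}{47770} = \frac{97139}{23885}$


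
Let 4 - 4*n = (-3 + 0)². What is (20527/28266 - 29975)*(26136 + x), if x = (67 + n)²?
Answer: -412904427024935/452256 ≈ -9.1299e+8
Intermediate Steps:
n = -5/4 (n = 1 - (-3 + 0)²/4 = 1 - ¼*(-3)² = 1 - ¼*9 = 1 - 9/4 = -5/4 ≈ -1.2500)
x = 69169/16 (x = (67 - 5/4)² = (263/4)² = 69169/16 ≈ 4323.1)
(20527/28266 - 29975)*(26136 + x) = (20527/28266 - 29975)*(26136 + 69169/16) = (20527*(1/28266) - 29975)*(487345/16) = (20527/28266 - 29975)*(487345/16) = -847252823/28266*487345/16 = -412904427024935/452256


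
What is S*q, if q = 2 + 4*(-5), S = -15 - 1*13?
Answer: 504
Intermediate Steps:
S = -28 (S = -15 - 13 = -28)
q = -18 (q = 2 - 20 = -18)
S*q = -28*(-18) = 504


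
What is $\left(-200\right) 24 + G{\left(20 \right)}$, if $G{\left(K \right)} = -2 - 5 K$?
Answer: $-4902$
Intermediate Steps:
$\left(-200\right) 24 + G{\left(20 \right)} = \left(-200\right) 24 - 102 = -4800 - 102 = -4902$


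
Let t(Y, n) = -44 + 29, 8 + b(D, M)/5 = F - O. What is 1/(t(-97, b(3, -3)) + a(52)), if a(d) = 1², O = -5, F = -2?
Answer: -1/14 ≈ -0.071429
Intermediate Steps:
b(D, M) = -25 (b(D, M) = -40 + 5*(-2 - 1*(-5)) = -40 + 5*(-2 + 5) = -40 + 5*3 = -40 + 15 = -25)
t(Y, n) = -15
a(d) = 1
1/(t(-97, b(3, -3)) + a(52)) = 1/(-15 + 1) = 1/(-14) = -1/14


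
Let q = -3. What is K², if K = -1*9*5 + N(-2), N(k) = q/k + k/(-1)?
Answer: 6889/4 ≈ 1722.3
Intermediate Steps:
N(k) = -k - 3/k (N(k) = -3/k + k/(-1) = -3/k + k*(-1) = -3/k - k = -k - 3/k)
K = -83/2 (K = -1*9*5 + (-1*(-2) - 3/(-2)) = -9*5 + (2 - 3*(-½)) = -45 + (2 + 3/2) = -45 + 7/2 = -83/2 ≈ -41.500)
K² = (-83/2)² = 6889/4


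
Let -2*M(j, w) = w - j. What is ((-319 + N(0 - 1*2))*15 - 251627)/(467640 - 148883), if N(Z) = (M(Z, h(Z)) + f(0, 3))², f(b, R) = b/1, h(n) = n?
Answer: -256412/318757 ≈ -0.80441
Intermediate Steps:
f(b, R) = b (f(b, R) = b*1 = b)
M(j, w) = j/2 - w/2 (M(j, w) = -(w - j)/2 = j/2 - w/2)
N(Z) = 0 (N(Z) = ((Z/2 - Z/2) + 0)² = (0 + 0)² = 0² = 0)
((-319 + N(0 - 1*2))*15 - 251627)/(467640 - 148883) = ((-319 + 0)*15 - 251627)/(467640 - 148883) = (-319*15 - 251627)/318757 = (-4785 - 251627)*(1/318757) = -256412*1/318757 = -256412/318757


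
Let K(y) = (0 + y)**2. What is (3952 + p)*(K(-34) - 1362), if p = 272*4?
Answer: -1038240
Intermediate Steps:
p = 1088
K(y) = y**2
(3952 + p)*(K(-34) - 1362) = (3952 + 1088)*((-34)**2 - 1362) = 5040*(1156 - 1362) = 5040*(-206) = -1038240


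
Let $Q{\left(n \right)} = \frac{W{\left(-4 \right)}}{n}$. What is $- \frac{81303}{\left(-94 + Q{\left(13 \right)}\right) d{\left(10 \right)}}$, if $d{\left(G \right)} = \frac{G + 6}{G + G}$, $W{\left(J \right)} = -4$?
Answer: $\frac{5284695}{4904} \approx 1077.6$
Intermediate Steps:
$d{\left(G \right)} = \frac{6 + G}{2 G}$
$Q{\left(n \right)} = - \frac{4}{n}$
$- \frac{81303}{\left(-94 + Q{\left(13 \right)}\right) d{\left(10 \right)}} = - \frac{81303}{\left(-94 - \frac{4}{13}\right) \frac{6 + 10}{2 \cdot 10}} = - \frac{81303}{\left(-94 - \frac{4}{13}\right) \frac{1}{2} \cdot \frac{1}{10} \cdot 16} = - \frac{81303}{\left(-94 - \frac{4}{13}\right) \frac{4}{5}} = - \frac{81303}{\left(- \frac{1226}{13}\right) \frac{4}{5}} = - \frac{81303}{- \frac{4904}{65}} = \left(-81303\right) \left(- \frac{65}{4904}\right) = \frac{5284695}{4904}$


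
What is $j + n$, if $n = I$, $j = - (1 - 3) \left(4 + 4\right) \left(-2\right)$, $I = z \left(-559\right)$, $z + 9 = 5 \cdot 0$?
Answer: $4999$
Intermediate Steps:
$z = -9$ ($z = -9 + 5 \cdot 0 = -9 + 0 = -9$)
$I = 5031$ ($I = \left(-9\right) \left(-559\right) = 5031$)
$j = -32$ ($j = \left(-1\right) \left(-2\right) 8 \left(-2\right) = 2 \cdot 8 \left(-2\right) = 16 \left(-2\right) = -32$)
$n = 5031$
$j + n = -32 + 5031 = 4999$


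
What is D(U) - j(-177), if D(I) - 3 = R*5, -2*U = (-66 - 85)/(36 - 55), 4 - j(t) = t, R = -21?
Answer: -283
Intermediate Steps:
j(t) = 4 - t
U = -151/38 (U = -(-66 - 85)/(2*(36 - 55)) = -(-151)/(2*(-19)) = -(-151)*(-1)/(2*19) = -½*151/19 = -151/38 ≈ -3.9737)
D(I) = -102 (D(I) = 3 - 21*5 = 3 - 105 = -102)
D(U) - j(-177) = -102 - (4 - 1*(-177)) = -102 - (4 + 177) = -102 - 1*181 = -102 - 181 = -283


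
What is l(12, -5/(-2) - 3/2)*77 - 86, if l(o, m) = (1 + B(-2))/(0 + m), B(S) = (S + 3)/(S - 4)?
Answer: -131/6 ≈ -21.833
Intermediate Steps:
B(S) = (3 + S)/(-4 + S)
l(o, m) = 5/(6*m) (l(o, m) = (1 + (3 - 2)/(-4 - 2))/(0 + m) = (1 + 1/(-6))/m = (1 - ⅙*1)/m = (1 - ⅙)/m = 5/(6*m))
l(12, -5/(-2) - 3/2)*77 - 86 = (5/(6*(-5/(-2) - 3/2)))*77 - 86 = (5/(6*(-5*(-½) - 3*½)))*77 - 86 = (5/(6*(5/2 - 3/2)))*77 - 86 = ((⅚)/1)*77 - 86 = ((⅚)*1)*77 - 86 = (⅚)*77 - 86 = 385/6 - 86 = -131/6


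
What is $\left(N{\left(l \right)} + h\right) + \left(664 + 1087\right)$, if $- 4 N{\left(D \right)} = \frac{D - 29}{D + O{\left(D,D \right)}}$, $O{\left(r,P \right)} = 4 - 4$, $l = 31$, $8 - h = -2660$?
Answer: $\frac{273977}{62} \approx 4419.0$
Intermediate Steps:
$h = 2668$ ($h = 8 - -2660 = 8 + 2660 = 2668$)
$O{\left(r,P \right)} = 0$ ($O{\left(r,P \right)} = 4 - 4 = 0$)
$N{\left(D \right)} = - \frac{-29 + D}{4 D}$ ($N{\left(D \right)} = - \frac{\left(D - 29\right) \frac{1}{D + 0}}{4} = - \frac{\left(-29 + D\right) \frac{1}{D}}{4} = - \frac{\frac{1}{D} \left(-29 + D\right)}{4} = - \frac{-29 + D}{4 D}$)
$\left(N{\left(l \right)} + h\right) + \left(664 + 1087\right) = \left(\frac{29 - 31}{4 \cdot 31} + 2668\right) + \left(664 + 1087\right) = \left(\frac{1}{4} \cdot \frac{1}{31} \left(29 - 31\right) + 2668\right) + 1751 = \left(\frac{1}{4} \cdot \frac{1}{31} \left(-2\right) + 2668\right) + 1751 = \left(- \frac{1}{62} + 2668\right) + 1751 = \frac{165415}{62} + 1751 = \frac{273977}{62}$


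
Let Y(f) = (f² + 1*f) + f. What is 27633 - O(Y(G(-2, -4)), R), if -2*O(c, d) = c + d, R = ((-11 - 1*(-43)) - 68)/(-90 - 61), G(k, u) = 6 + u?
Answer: 4173205/151 ≈ 27637.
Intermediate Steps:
Y(f) = f² + 2*f (Y(f) = (f² + f) + f = (f + f²) + f = f² + 2*f)
R = 36/151 (R = ((-11 + 43) - 68)/(-151) = (32 - 68)*(-1/151) = -36*(-1/151) = 36/151 ≈ 0.23841)
O(c, d) = -c/2 - d/2 (O(c, d) = -(c + d)/2 = -c/2 - d/2)
27633 - O(Y(G(-2, -4)), R) = 27633 - (-(6 - 4)*(2 + (6 - 4))/2 - ½*36/151) = 27633 - (-(2 + 2) - 18/151) = 27633 - (-4 - 18/151) = 27633 - 1*(-622/151) = 27633 + 622/151 = 4173205/151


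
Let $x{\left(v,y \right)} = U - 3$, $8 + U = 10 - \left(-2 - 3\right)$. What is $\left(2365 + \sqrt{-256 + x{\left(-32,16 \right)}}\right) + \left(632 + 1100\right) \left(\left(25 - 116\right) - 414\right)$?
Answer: $-872295 + 6 i \sqrt{7} \approx -8.723 \cdot 10^{5} + 15.875 i$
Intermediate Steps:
$U = 7$ ($U = -8 + \left(10 - \left(-2 - 3\right)\right) = -8 + \left(10 - -5\right) = -8 + \left(10 + 5\right) = -8 + 15 = 7$)
$x{\left(v,y \right)} = 4$ ($x{\left(v,y \right)} = 7 - 3 = 4$)
$\left(2365 + \sqrt{-256 + x{\left(-32,16 \right)}}\right) + \left(632 + 1100\right) \left(\left(25 - 116\right) - 414\right) = \left(2365 + \sqrt{-256 + 4}\right) + \left(632 + 1100\right) \left(\left(25 - 116\right) - 414\right) = \left(2365 + \sqrt{-252}\right) + 1732 \left(\left(25 - 116\right) - 414\right) = \left(2365 + 6 i \sqrt{7}\right) + 1732 \left(-91 - 414\right) = \left(2365 + 6 i \sqrt{7}\right) + 1732 \left(-505\right) = \left(2365 + 6 i \sqrt{7}\right) - 874660 = -872295 + 6 i \sqrt{7}$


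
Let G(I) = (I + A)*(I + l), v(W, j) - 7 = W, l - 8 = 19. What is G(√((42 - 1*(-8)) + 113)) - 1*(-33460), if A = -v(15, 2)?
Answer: 33029 + 5*√163 ≈ 33093.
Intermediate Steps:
l = 27 (l = 8 + 19 = 27)
v(W, j) = 7 + W
A = -22 (A = -(7 + 15) = -1*22 = -22)
G(I) = (-22 + I)*(27 + I) (G(I) = (I - 22)*(I + 27) = (-22 + I)*(27 + I))
G(√((42 - 1*(-8)) + 113)) - 1*(-33460) = (-594 + (√((42 - 1*(-8)) + 113))² + 5*√((42 - 1*(-8)) + 113)) - 1*(-33460) = (-594 + (√((42 + 8) + 113))² + 5*√((42 + 8) + 113)) + 33460 = (-594 + (√(50 + 113))² + 5*√(50 + 113)) + 33460 = (-594 + (√163)² + 5*√163) + 33460 = (-594 + 163 + 5*√163) + 33460 = (-431 + 5*√163) + 33460 = 33029 + 5*√163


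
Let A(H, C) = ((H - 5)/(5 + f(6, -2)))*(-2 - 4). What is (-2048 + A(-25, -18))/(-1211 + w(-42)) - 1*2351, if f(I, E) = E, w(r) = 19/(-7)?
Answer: -4990045/2124 ≈ -2349.4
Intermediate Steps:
w(r) = -19/7 (w(r) = 19*(-⅐) = -19/7)
A(H, C) = 10 - 2*H (A(H, C) = ((H - 5)/(5 - 2))*(-2 - 4) = ((-5 + H)/3)*(-6) = ((-5 + H)*(⅓))*(-6) = (-5/3 + H/3)*(-6) = 10 - 2*H)
(-2048 + A(-25, -18))/(-1211 + w(-42)) - 1*2351 = (-2048 + (10 - 2*(-25)))/(-1211 - 19/7) - 1*2351 = (-2048 + (10 + 50))/(-8496/7) - 2351 = (-2048 + 60)*(-7/8496) - 2351 = -1988*(-7/8496) - 2351 = 3479/2124 - 2351 = -4990045/2124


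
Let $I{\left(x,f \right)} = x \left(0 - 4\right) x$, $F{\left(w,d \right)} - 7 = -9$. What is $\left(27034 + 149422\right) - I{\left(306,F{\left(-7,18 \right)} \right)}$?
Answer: $551000$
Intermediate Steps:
$F{\left(w,d \right)} = -2$ ($F{\left(w,d \right)} = 7 - 9 = -2$)
$I{\left(x,f \right)} = - 4 x^{2}$ ($I{\left(x,f \right)} = x \left(-4\right) x = - 4 x x = - 4 x^{2}$)
$\left(27034 + 149422\right) - I{\left(306,F{\left(-7,18 \right)} \right)} = \left(27034 + 149422\right) - - 4 \cdot 306^{2} = 176456 - \left(-4\right) 93636 = 176456 - -374544 = 176456 + 374544 = 551000$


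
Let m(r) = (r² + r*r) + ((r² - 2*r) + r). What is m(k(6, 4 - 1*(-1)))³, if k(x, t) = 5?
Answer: 343000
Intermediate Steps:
m(r) = -r + 3*r² (m(r) = (r² + r²) + (r² - r) = 2*r² + (r² - r) = -r + 3*r²)
m(k(6, 4 - 1*(-1)))³ = (5*(-1 + 3*5))³ = (5*(-1 + 15))³ = (5*14)³ = 70³ = 343000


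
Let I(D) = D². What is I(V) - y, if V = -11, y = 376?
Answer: -255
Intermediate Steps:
I(V) - y = (-11)² - 1*376 = 121 - 376 = -255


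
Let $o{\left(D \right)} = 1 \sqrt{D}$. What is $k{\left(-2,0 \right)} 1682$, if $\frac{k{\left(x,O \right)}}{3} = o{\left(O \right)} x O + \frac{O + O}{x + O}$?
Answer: $0$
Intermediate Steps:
$o{\left(D \right)} = \sqrt{D}$
$k{\left(x,O \right)} = 3 x O^{\frac{3}{2}} + \frac{6 O}{O + x}$ ($k{\left(x,O \right)} = 3 \left(\sqrt{O} x O + \frac{O + O}{x + O}\right) = 3 \left(x \sqrt{O} O + \frac{2 O}{O + x}\right) = 3 \left(x O^{\frac{3}{2}} + \frac{2 O}{O + x}\right) = 3 x O^{\frac{3}{2}} + \frac{6 O}{O + x}$)
$k{\left(-2,0 \right)} 1682 = 3 \cdot 0 \frac{1}{0 - 2} \left(2 - 2 \cdot 0^{\frac{3}{2}} + \sqrt{0} \left(-2\right)^{2}\right) 1682 = 3 \cdot 0 \frac{1}{-2} \left(2 - 0 + 0 \cdot 4\right) 1682 = 3 \cdot 0 \left(- \frac{1}{2}\right) \left(2 + 0 + 0\right) 1682 = 3 \cdot 0 \left(- \frac{1}{2}\right) 2 \cdot 1682 = 0 \cdot 1682 = 0$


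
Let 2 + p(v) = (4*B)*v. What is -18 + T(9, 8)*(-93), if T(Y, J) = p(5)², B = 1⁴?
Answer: -30150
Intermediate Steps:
B = 1
p(v) = -2 + 4*v (p(v) = -2 + (4*1)*v = -2 + 4*v)
T(Y, J) = 324 (T(Y, J) = (-2 + 4*5)² = (-2 + 20)² = 18² = 324)
-18 + T(9, 8)*(-93) = -18 + 324*(-93) = -18 - 30132 = -30150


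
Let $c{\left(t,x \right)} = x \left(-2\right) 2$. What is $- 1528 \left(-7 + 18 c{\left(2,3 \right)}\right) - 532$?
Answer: $340212$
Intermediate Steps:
$c{\left(t,x \right)} = - 4 x$ ($c{\left(t,x \right)} = - 2 x 2 = - 4 x$)
$- 1528 \left(-7 + 18 c{\left(2,3 \right)}\right) - 532 = - 1528 \left(-7 + 18 \left(\left(-4\right) 3\right)\right) - 532 = - 1528 \left(-7 + 18 \left(-12\right)\right) - 532 = - 1528 \left(-7 - 216\right) - 532 = \left(-1528\right) \left(-223\right) - 532 = 340744 - 532 = 340212$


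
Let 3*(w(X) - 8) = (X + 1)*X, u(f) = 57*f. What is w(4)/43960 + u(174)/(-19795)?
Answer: -65355743/130528230 ≈ -0.50070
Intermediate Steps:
w(X) = 8 + X*(1 + X)/3 (w(X) = 8 + ((X + 1)*X)/3 = 8 + ((1 + X)*X)/3 = 8 + (X*(1 + X))/3 = 8 + X*(1 + X)/3)
w(4)/43960 + u(174)/(-19795) = (8 + (⅓)*4 + (⅓)*4²)/43960 + (57*174)/(-19795) = (8 + 4/3 + (⅓)*16)*(1/43960) + 9918*(-1/19795) = (8 + 4/3 + 16/3)*(1/43960) - 9918/19795 = (44/3)*(1/43960) - 9918/19795 = 11/32970 - 9918/19795 = -65355743/130528230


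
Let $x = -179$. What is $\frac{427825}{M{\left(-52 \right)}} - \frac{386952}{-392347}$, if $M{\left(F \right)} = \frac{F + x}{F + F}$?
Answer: $\frac{17457098334512}{90632157} \approx 1.9261 \cdot 10^{5}$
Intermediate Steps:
$M{\left(F \right)} = \frac{-179 + F}{2 F}$ ($M{\left(F \right)} = \frac{F - 179}{F + F} = \frac{-179 + F}{2 F}$)
$\frac{427825}{M{\left(-52 \right)}} - \frac{386952}{-392347} = \frac{427825}{\frac{1}{2} \frac{1}{-52} \left(-179 - 52\right)} - \frac{386952}{-392347} = \frac{427825}{\frac{1}{2} \left(- \frac{1}{52}\right) \left(-231\right)} - - \frac{386952}{392347} = \frac{427825}{\frac{231}{104}} + \frac{386952}{392347} = 427825 \cdot \frac{104}{231} + \frac{386952}{392347} = \frac{44493800}{231} + \frac{386952}{392347} = \frac{17457098334512}{90632157}$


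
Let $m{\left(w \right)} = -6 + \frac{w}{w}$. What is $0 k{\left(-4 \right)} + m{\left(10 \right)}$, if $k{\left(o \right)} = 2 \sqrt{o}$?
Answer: $-5$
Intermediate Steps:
$m{\left(w \right)} = -5$ ($m{\left(w \right)} = -6 + 1 = -5$)
$0 k{\left(-4 \right)} + m{\left(10 \right)} = 0 \cdot 2 \sqrt{-4} - 5 = 0 \cdot 2 \cdot 2 i - 5 = 0 \cdot 4 i - 5 = 0 - 5 = -5$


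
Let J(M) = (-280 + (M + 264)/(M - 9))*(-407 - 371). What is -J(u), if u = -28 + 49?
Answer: -398725/2 ≈ -1.9936e+5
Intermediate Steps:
u = 21
J(M) = 217840 - 778*(264 + M)/(-9 + M) (J(M) = (-280 + (264 + M)/(-9 + M))*(-778) = 217840 - 778*(264 + M)/(-9 + M))
-J(u) = -2334*(-928 + 93*21)/(-9 + 21) = -2334*(-928 + 1953)/12 = -2334*1025/12 = -1*398725/2 = -398725/2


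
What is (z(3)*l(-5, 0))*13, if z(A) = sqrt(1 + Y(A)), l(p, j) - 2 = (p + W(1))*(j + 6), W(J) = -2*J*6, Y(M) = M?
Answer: -2600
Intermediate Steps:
W(J) = -12*J
l(p, j) = 2 + (-12 + p)*(6 + j) (l(p, j) = 2 + (p - 12*1)*(j + 6) = 2 + (p - 12)*(6 + j) = 2 + (-12 + p)*(6 + j))
z(A) = sqrt(1 + A)
(z(3)*l(-5, 0))*13 = (sqrt(1 + 3)*(-70 - 12*0 + 6*(-5) + 0*(-5)))*13 = (sqrt(4)*(-70 + 0 - 30 + 0))*13 = (2*(-100))*13 = -200*13 = -2600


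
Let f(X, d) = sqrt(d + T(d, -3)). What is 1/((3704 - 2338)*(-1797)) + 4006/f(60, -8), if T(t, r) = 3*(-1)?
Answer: -1/2454702 - 4006*I*sqrt(11)/11 ≈ -4.0738e-7 - 1207.9*I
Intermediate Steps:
T(t, r) = -3
f(X, d) = sqrt(-3 + d) (f(X, d) = sqrt(d - 3) = sqrt(-3 + d))
1/((3704 - 2338)*(-1797)) + 4006/f(60, -8) = 1/((3704 - 2338)*(-1797)) + 4006/(sqrt(-3 - 8)) = -1/1797/1366 + 4006/(sqrt(-11)) = (1/1366)*(-1/1797) + 4006/((I*sqrt(11))) = -1/2454702 + 4006*(-I*sqrt(11)/11) = -1/2454702 - 4006*I*sqrt(11)/11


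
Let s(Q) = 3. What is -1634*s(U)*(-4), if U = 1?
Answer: 19608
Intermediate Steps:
-1634*s(U)*(-4) = -4902*(-4) = -1634*(-12) = 19608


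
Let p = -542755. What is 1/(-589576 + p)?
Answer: -1/1132331 ≈ -8.8313e-7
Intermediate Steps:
1/(-589576 + p) = 1/(-589576 - 542755) = 1/(-1132331) = -1/1132331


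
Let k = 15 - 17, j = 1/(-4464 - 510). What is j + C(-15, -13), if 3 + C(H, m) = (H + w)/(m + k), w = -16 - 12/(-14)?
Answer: -57489/58030 ≈ -0.99068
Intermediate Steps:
j = -1/4974 (j = 1/(-4974) = -1/4974 ≈ -0.00020105)
k = -2
w = -106/7 (w = -16 - 12*(-1)/14 = -16 - 1*(-6/7) = -16 + 6/7 = -106/7 ≈ -15.143)
C(H, m) = -3 + (-106/7 + H)/(-2 + m) (C(H, m) = -3 + (H - 106/7)/(m - 2) = -3 + (-106/7 + H)/(-2 + m))
j + C(-15, -13) = -1/4974 + (-64/7 - 15 - 3*(-13))/(-2 - 13) = -1/4974 + (-64/7 - 15 + 39)/(-15) = -1/4974 - 1/15*104/7 = -1/4974 - 104/105 = -57489/58030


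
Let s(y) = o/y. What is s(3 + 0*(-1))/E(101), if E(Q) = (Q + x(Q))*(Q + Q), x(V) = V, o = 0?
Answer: 0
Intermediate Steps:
E(Q) = 4*Q**2 (E(Q) = (Q + Q)*(Q + Q) = (2*Q)*(2*Q) = 4*Q**2)
s(y) = 0 (s(y) = 0/y = 0)
s(3 + 0*(-1))/E(101) = 0/((4*101**2)) = 0/((4*10201)) = 0/40804 = 0*(1/40804) = 0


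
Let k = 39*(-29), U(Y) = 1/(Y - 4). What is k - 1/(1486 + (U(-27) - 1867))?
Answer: -13359341/11812 ≈ -1131.0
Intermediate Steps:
U(Y) = 1/(-4 + Y)
k = -1131
k - 1/(1486 + (U(-27) - 1867)) = -1131 - 1/(1486 + (1/(-4 - 27) - 1867)) = -1131 - 1/(1486 + (1/(-31) - 1867)) = -1131 - 1/(1486 + (-1/31 - 1867)) = -1131 - 1/(1486 - 57878/31) = -1131 - 1/(-11812/31) = -1131 - 1*(-31/11812) = -1131 + 31/11812 = -13359341/11812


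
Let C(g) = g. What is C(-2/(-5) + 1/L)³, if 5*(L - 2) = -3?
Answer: 59319/42875 ≈ 1.3835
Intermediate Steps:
L = 7/5 (L = 2 + (⅕)*(-3) = 2 - ⅗ = 7/5 ≈ 1.4000)
C(-2/(-5) + 1/L)³ = (-2/(-5) + 1/(7/5))³ = (-2*(-⅕) + 1*(5/7))³ = (⅖ + 5/7)³ = (39/35)³ = 59319/42875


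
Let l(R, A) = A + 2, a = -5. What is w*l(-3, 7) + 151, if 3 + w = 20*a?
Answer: -776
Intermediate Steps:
w = -103 (w = -3 + 20*(-5) = -3 - 100 = -103)
l(R, A) = 2 + A
w*l(-3, 7) + 151 = -103*(2 + 7) + 151 = -103*9 + 151 = -927 + 151 = -776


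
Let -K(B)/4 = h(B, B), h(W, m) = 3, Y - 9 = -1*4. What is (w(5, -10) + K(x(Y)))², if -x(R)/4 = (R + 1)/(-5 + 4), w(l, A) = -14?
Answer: 676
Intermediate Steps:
Y = 5 (Y = 9 - 1*4 = 9 - 4 = 5)
x(R) = 4 + 4*R (x(R) = -4*(R + 1)/(-5 + 4) = -4*(1 + R)/(-1) = -4*(1 + R)*(-1) = -4*(-1 - R) = 4 + 4*R)
K(B) = -12 (K(B) = -4*3 = -12)
(w(5, -10) + K(x(Y)))² = (-14 - 12)² = (-26)² = 676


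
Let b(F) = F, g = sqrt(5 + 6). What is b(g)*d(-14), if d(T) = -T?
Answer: 14*sqrt(11) ≈ 46.433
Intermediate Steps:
g = sqrt(11) ≈ 3.3166
b(g)*d(-14) = sqrt(11)*(-1*(-14)) = sqrt(11)*14 = 14*sqrt(11)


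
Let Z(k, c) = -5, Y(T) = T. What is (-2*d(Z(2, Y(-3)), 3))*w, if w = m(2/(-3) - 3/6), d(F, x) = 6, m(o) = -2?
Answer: 24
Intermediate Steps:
w = -2
(-2*d(Z(2, Y(-3)), 3))*w = -2*6*(-2) = -12*(-2) = 24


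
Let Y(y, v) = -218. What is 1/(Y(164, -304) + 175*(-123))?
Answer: -1/21743 ≈ -4.5992e-5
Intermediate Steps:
1/(Y(164, -304) + 175*(-123)) = 1/(-218 + 175*(-123)) = 1/(-218 - 21525) = 1/(-21743) = -1/21743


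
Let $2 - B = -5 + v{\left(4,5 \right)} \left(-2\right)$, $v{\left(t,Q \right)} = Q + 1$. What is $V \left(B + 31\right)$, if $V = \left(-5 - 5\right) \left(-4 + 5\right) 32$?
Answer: $-16000$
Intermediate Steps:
$v{\left(t,Q \right)} = 1 + Q$
$B = 19$ ($B = 2 - \left(-5 + \left(1 + 5\right) \left(-2\right)\right) = 2 - \left(-5 + 6 \left(-2\right)\right) = 2 - \left(-5 - 12\right) = 2 - -17 = 2 + 17 = 19$)
$V = -320$ ($V = \left(-10\right) 1 \cdot 32 = \left(-10\right) 32 = -320$)
$V \left(B + 31\right) = - 320 \left(19 + 31\right) = \left(-320\right) 50 = -16000$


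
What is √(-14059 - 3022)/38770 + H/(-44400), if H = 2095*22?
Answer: -4609/4440 + I*√17081/38770 ≈ -1.0381 + 0.003371*I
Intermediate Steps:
H = 46090
√(-14059 - 3022)/38770 + H/(-44400) = √(-14059 - 3022)/38770 + 46090/(-44400) = √(-17081)*(1/38770) + 46090*(-1/44400) = (I*√17081)*(1/38770) - 4609/4440 = I*√17081/38770 - 4609/4440 = -4609/4440 + I*√17081/38770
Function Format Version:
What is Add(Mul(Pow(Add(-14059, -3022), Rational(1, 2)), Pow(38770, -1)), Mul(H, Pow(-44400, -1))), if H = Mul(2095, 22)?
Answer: Add(Rational(-4609, 4440), Mul(Rational(1, 38770), I, Pow(17081, Rational(1, 2)))) ≈ Add(-1.0381, Mul(0.0033710, I))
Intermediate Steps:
H = 46090
Add(Mul(Pow(Add(-14059, -3022), Rational(1, 2)), Pow(38770, -1)), Mul(H, Pow(-44400, -1))) = Add(Mul(Pow(Add(-14059, -3022), Rational(1, 2)), Pow(38770, -1)), Mul(46090, Pow(-44400, -1))) = Add(Mul(Pow(-17081, Rational(1, 2)), Rational(1, 38770)), Mul(46090, Rational(-1, 44400))) = Add(Mul(Mul(I, Pow(17081, Rational(1, 2))), Rational(1, 38770)), Rational(-4609, 4440)) = Add(Mul(Rational(1, 38770), I, Pow(17081, Rational(1, 2))), Rational(-4609, 4440)) = Add(Rational(-4609, 4440), Mul(Rational(1, 38770), I, Pow(17081, Rational(1, 2))))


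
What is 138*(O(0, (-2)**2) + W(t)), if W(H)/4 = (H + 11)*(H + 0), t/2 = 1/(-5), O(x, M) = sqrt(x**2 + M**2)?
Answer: -44712/25 ≈ -1788.5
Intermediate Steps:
O(x, M) = sqrt(M**2 + x**2)
t = -2/5 (t = 2/(-5) = 2*(-1/5) = -2/5 ≈ -0.40000)
W(H) = 4*H*(11 + H) (W(H) = 4*((H + 11)*(H + 0)) = 4*((11 + H)*H) = 4*(H*(11 + H)) = 4*H*(11 + H))
138*(O(0, (-2)**2) + W(t)) = 138*(sqrt(((-2)**2)**2 + 0**2) + 4*(-2/5)*(11 - 2/5)) = 138*(sqrt(4**2 + 0) + 4*(-2/5)*(53/5)) = 138*(sqrt(16 + 0) - 424/25) = 138*(sqrt(16) - 424/25) = 138*(4 - 424/25) = 138*(-324/25) = -44712/25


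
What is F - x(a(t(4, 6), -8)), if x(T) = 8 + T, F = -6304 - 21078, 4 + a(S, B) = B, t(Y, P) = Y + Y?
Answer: -27378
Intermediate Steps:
t(Y, P) = 2*Y
a(S, B) = -4 + B
F = -27382
F - x(a(t(4, 6), -8)) = -27382 - (8 + (-4 - 8)) = -27382 - (8 - 12) = -27382 - 1*(-4) = -27382 + 4 = -27378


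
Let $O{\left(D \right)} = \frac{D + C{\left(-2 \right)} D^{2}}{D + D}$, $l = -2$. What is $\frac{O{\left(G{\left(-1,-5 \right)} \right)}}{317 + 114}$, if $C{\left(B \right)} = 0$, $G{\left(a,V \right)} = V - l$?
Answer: $\frac{1}{862} \approx 0.0011601$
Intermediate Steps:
$G{\left(a,V \right)} = 2 + V$ ($G{\left(a,V \right)} = V - -2 = V + 2 = 2 + V$)
$O{\left(D \right)} = \frac{1}{2}$ ($O{\left(D \right)} = \frac{D + 0 D^{2}}{D + D} = \frac{D + 0}{2 D} = D \frac{1}{2 D} = \frac{1}{2}$)
$\frac{O{\left(G{\left(-1,-5 \right)} \right)}}{317 + 114} = \frac{1}{317 + 114} \cdot \frac{1}{2} = \frac{1}{431} \cdot \frac{1}{2} = \frac{1}{862}$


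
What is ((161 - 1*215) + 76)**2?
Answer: 484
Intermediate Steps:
((161 - 1*215) + 76)**2 = ((161 - 215) + 76)**2 = (-54 + 76)**2 = 22**2 = 484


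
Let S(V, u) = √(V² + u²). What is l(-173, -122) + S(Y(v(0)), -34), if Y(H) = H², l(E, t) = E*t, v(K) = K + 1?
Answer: 21106 + √1157 ≈ 21140.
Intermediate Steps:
v(K) = 1 + K
l(-173, -122) + S(Y(v(0)), -34) = -173*(-122) + √(((1 + 0)²)² + (-34)²) = 21106 + √((1²)² + 1156) = 21106 + √(1² + 1156) = 21106 + √(1 + 1156) = 21106 + √1157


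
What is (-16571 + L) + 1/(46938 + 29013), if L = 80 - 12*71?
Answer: -1317218192/75951 ≈ -17343.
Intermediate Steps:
L = -772 (L = 80 - 852 = -772)
(-16571 + L) + 1/(46938 + 29013) = (-16571 - 772) + 1/(46938 + 29013) = -17343 + 1/75951 = -1317218192/75951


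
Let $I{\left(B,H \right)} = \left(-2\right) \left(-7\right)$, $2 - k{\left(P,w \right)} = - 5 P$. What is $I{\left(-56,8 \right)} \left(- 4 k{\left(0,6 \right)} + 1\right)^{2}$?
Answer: $686$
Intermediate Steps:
$k{\left(P,w \right)} = 2 + 5 P$ ($k{\left(P,w \right)} = 2 - - 5 P = 2 + 5 P$)
$I{\left(B,H \right)} = 14$
$I{\left(-56,8 \right)} \left(- 4 k{\left(0,6 \right)} + 1\right)^{2} = 14 \left(- 4 \left(2 + 5 \cdot 0\right) + 1\right)^{2} = 14 \left(- 4 \left(2 + 0\right) + 1\right)^{2} = 14 \left(\left(-4\right) 2 + 1\right)^{2} = 14 \left(-8 + 1\right)^{2} = 14 \left(-7\right)^{2} = 14 \cdot 49 = 686$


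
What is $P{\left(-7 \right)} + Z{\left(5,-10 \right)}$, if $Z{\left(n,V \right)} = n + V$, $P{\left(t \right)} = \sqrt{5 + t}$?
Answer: $-5 + i \sqrt{2} \approx -5.0 + 1.4142 i$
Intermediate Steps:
$Z{\left(n,V \right)} = V + n$
$P{\left(-7 \right)} + Z{\left(5,-10 \right)} = \sqrt{5 - 7} + \left(-10 + 5\right) = \sqrt{-2} - 5 = i \sqrt{2} - 5 = -5 + i \sqrt{2}$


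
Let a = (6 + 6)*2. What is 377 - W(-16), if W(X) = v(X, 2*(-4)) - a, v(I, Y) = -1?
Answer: 402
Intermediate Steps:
a = 24 (a = 12*2 = 24)
W(X) = -25 (W(X) = -1 - 1*24 = -1 - 24 = -25)
377 - W(-16) = 377 - 1*(-25) = 377 + 25 = 402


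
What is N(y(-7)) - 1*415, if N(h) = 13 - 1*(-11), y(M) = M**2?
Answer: -391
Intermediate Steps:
N(h) = 24 (N(h) = 13 + 11 = 24)
N(y(-7)) - 1*415 = 24 - 1*415 = 24 - 415 = -391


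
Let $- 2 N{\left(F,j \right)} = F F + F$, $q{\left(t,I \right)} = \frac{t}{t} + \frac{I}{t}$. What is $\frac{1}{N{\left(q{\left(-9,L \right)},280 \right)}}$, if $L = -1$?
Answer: $- \frac{81}{95} \approx -0.85263$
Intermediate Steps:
$q{\left(t,I \right)} = 1 + \frac{I}{t}$
$N{\left(F,j \right)} = - \frac{F}{2} - \frac{F^{2}}{2}$ ($N{\left(F,j \right)} = - \frac{F F + F}{2} = - \frac{F^{2} + F}{2} = - \frac{F + F^{2}}{2} = - \frac{F}{2} - \frac{F^{2}}{2}$)
$\frac{1}{N{\left(q{\left(-9,L \right)},280 \right)}} = \frac{1}{\left(- \frac{1}{2}\right) \frac{-1 - 9}{-9} \left(1 + \frac{-1 - 9}{-9}\right)} = \frac{1}{\left(- \frac{1}{2}\right) \left(\left(- \frac{1}{9}\right) \left(-10\right)\right) \left(1 - - \frac{10}{9}\right)} = \frac{1}{\left(- \frac{1}{2}\right) \frac{10}{9} \left(1 + \frac{10}{9}\right)} = \frac{1}{\left(- \frac{1}{2}\right) \frac{10}{9} \cdot \frac{19}{9}} = \frac{1}{- \frac{95}{81}} = - \frac{81}{95}$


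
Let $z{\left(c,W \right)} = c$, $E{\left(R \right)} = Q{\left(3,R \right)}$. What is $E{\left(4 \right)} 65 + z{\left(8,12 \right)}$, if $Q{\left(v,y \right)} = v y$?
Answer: $788$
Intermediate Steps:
$E{\left(R \right)} = 3 R$
$E{\left(4 \right)} 65 + z{\left(8,12 \right)} = 3 \cdot 4 \cdot 65 + 8 = 12 \cdot 65 + 8 = 780 + 8 = 788$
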